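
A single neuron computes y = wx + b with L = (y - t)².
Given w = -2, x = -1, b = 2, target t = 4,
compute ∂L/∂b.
∂L/∂b = 0

y = wx + b = (-2)(-1) + 2 = 4
∂L/∂y = 2(y - t) = 2(4 - 4) = 0
∂y/∂b = 1
∂L/∂b = ∂L/∂y · ∂y/∂b = 0 × 1 = 0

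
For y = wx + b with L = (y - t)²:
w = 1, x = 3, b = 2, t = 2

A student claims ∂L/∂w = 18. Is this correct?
Correct

y = (1)(3) + 2 = 5
∂L/∂y = 2(y - t) = 2(5 - 2) = 6
∂y/∂w = x = 3
∂L/∂w = 6 × 3 = 18

Claimed value: 18
Correct: The correct gradient is 18.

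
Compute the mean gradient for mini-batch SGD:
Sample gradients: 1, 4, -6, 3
Average gradient = 0.5

Average = (1/4)(1 + 4 + -6 + 3) = 2/4 = 0.5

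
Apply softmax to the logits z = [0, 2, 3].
p = [0.0351, 0.2595, 0.7054]

exp(z) = [1, 7.389, 20.09]
Sum = 28.47
p = [0.0351, 0.2595, 0.7054]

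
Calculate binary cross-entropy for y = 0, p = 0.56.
L = 0.821

L = -0·log(0.56) - 1·log(0.44) = -log(0.44) = 0.821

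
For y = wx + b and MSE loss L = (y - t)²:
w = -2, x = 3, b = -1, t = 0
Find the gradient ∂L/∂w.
∂L/∂w = -42

y = wx + b = (-2)(3) + -1 = -7
∂L/∂y = 2(y - t) = 2(-7 - 0) = -14
∂y/∂w = x = 3
∂L/∂w = ∂L/∂y · ∂y/∂w = -14 × 3 = -42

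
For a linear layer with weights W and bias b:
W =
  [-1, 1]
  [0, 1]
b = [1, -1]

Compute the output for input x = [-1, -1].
y = [1, -2]

Wx = [-1×-1 + 1×-1, 0×-1 + 1×-1]
   = [0, -1]
y = Wx + b = [0 + 1, -1 + -1] = [1, -2]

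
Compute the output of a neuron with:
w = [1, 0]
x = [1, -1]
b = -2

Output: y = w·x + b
y = -1

y = (1)(1) + (0)(-1) + -2 = -1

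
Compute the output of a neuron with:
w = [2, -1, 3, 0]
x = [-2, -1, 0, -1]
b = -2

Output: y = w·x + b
y = -5

y = (2)(-2) + (-1)(-1) + (3)(0) + (0)(-1) + -2 = -5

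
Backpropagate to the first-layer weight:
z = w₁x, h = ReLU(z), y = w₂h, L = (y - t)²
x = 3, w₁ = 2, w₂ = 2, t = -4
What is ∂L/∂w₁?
∂L/∂w₁ = 192

Forward pass:
z = w₁x = 2×3 = 6
h = ReLU(6) = 6
y = w₂h = 2×6 = 12

Backward pass:
∂L/∂y = 2(y - t) = 2(12 - -4) = 32
∂y/∂h = w₂ = 2
∂h/∂z = 1 (ReLU derivative)
∂z/∂w₁ = x = 3

∂L/∂w₁ = 32 × 2 × 1 × 3 = 192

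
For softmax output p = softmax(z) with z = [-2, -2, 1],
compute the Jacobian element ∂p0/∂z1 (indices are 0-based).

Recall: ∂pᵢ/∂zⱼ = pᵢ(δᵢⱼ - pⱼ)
∂p0/∂z1 = -0.00205

p = softmax(z) = [0.04528, 0.04528, 0.9094]
p0 = 0.04528, p1 = 0.04528

∂p0/∂z1 = -p0 × p1 = -0.04528 × 0.04528 = -0.00205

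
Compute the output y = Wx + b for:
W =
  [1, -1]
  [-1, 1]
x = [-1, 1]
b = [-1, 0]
y = [-3, 2]

Wx = [1×-1 + -1×1, -1×-1 + 1×1]
   = [-2, 2]
y = Wx + b = [-2 + -1, 2 + 0] = [-3, 2]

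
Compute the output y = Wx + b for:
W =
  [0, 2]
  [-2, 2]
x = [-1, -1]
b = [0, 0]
y = [-2, 0]

Wx = [0×-1 + 2×-1, -2×-1 + 2×-1]
   = [-2, 0]
y = Wx + b = [-2 + 0, 0 + 0] = [-2, 0]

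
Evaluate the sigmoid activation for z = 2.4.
0.9168

sigmoid(2.4) = 1/(1 + e^(-2.4)) = 1/(1 + 0.09072) = 0.9168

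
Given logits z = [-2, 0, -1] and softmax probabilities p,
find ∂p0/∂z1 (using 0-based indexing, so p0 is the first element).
∂p0/∂z1 = -0.05989

p = softmax(z) = [0.09003, 0.6652, 0.2447]
p0 = 0.09003, p1 = 0.6652

∂p0/∂z1 = -p0 × p1 = -0.09003 × 0.6652 = -0.05989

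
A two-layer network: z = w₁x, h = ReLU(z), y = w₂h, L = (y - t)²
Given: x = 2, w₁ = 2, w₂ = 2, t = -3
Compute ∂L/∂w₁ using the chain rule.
∂L/∂w₁ = 88

Forward pass:
z = w₁x = 2×2 = 4
h = ReLU(4) = 4
y = w₂h = 2×4 = 8

Backward pass:
∂L/∂y = 2(y - t) = 2(8 - -3) = 22
∂y/∂h = w₂ = 2
∂h/∂z = 1 (ReLU derivative)
∂z/∂w₁ = x = 2

∂L/∂w₁ = 22 × 2 × 1 × 2 = 88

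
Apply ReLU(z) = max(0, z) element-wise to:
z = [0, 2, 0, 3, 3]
h = [0, 2, 0, 3, 3]

ReLU applied element-wise: max(0,0)=0, max(0,2)=2, max(0,0)=0, max(0,3)=3, max(0,3)=3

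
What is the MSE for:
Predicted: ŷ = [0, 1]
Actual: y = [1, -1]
MSE = 2.5

MSE = (1/2)((0-1)² + (1--1)²) = (1/2)(1 + 4) = 2.5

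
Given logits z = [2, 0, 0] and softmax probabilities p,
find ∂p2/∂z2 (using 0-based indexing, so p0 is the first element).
∂p2/∂z2 = 0.09516

p = softmax(z) = [0.787, 0.1065, 0.1065]
p2 = 0.1065

∂p2/∂z2 = p2(1 - p2) = 0.1065 × (1 - 0.1065) = 0.09516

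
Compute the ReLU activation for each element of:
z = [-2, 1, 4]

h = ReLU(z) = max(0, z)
h = [0, 1, 4]

ReLU applied element-wise: max(0,-2)=0, max(0,1)=1, max(0,4)=4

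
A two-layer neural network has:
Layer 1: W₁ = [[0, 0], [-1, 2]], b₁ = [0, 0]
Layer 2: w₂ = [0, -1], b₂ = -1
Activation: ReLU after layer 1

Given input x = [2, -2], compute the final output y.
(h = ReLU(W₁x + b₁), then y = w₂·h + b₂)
y = -1

Layer 1 pre-activation: z₁ = [0, -6]
After ReLU: h = [0, 0]
Layer 2 output: y = 0×0 + -1×0 + -1 = -1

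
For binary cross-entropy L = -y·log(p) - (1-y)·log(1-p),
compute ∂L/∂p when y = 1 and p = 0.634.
∂L/∂p = -1.577

∂L/∂p = -y/p + (1-y)/(1-p) = -1/0.634 + 0 = -1.577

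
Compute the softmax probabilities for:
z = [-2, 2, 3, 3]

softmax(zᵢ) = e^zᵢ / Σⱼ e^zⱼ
p = [0.0028, 0.1549, 0.4211, 0.4211]

exp(z) = [0.1353, 7.389, 20.09, 20.09]
Sum = 47.7
p = [0.0028, 0.1549, 0.4211, 0.4211]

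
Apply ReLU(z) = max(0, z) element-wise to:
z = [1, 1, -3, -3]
h = [1, 1, 0, 0]

ReLU applied element-wise: max(0,1)=1, max(0,1)=1, max(0,-3)=0, max(0,-3)=0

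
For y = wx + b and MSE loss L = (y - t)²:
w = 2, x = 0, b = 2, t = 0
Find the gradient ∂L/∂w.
∂L/∂w = 0

y = wx + b = (2)(0) + 2 = 2
∂L/∂y = 2(y - t) = 2(2 - 0) = 4
∂y/∂w = x = 0
∂L/∂w = ∂L/∂y · ∂y/∂w = 4 × 0 = 0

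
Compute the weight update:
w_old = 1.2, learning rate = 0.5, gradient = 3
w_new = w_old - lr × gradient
w_new = -0.3

w_new = w - η·∂L/∂w = 1.2 - 0.5×(3) = 1.2 - (1.5) = -0.3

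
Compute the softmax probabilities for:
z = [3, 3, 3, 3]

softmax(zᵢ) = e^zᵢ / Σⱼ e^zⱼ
p = [0.25, 0.25, 0.25, 0.25]

exp(z) = [20.09, 20.09, 20.09, 20.09]
Sum = 80.34
p = [0.25, 0.25, 0.25, 0.25]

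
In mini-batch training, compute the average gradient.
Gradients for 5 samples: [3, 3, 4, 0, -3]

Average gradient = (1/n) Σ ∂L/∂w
Average gradient = 1.4

Average = (1/5)(3 + 3 + 4 + 0 + -3) = 7/5 = 1.4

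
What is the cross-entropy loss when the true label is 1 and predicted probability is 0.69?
L = 0.3711

L = -1·log(0.69) - 0·log(0.31) = -log(0.69) = 0.3711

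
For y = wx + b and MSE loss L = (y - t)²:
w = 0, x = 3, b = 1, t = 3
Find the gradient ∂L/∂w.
∂L/∂w = -12

y = wx + b = (0)(3) + 1 = 1
∂L/∂y = 2(y - t) = 2(1 - 3) = -4
∂y/∂w = x = 3
∂L/∂w = ∂L/∂y · ∂y/∂w = -4 × 3 = -12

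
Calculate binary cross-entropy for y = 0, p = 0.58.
L = 0.8675

L = -0·log(0.58) - 1·log(0.42) = -log(0.42) = 0.8675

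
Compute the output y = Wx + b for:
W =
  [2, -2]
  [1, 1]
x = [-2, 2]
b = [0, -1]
y = [-8, -1]

Wx = [2×-2 + -2×2, 1×-2 + 1×2]
   = [-8, 0]
y = Wx + b = [-8 + 0, 0 + -1] = [-8, -1]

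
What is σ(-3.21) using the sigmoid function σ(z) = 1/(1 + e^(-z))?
0.03879

sigmoid(-3.21) = 1/(1 + e^(3.21)) = 1/(1 + 24.78) = 0.03879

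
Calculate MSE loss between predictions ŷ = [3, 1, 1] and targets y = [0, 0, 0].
MSE = 3.667

MSE = (1/3)((3-0)² + (1-0)² + (1-0)²) = (1/3)(9 + 1 + 1) = 3.667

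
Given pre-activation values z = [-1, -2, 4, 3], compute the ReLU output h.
h = [0, 0, 4, 3]

ReLU applied element-wise: max(0,-1)=0, max(0,-2)=0, max(0,4)=4, max(0,3)=3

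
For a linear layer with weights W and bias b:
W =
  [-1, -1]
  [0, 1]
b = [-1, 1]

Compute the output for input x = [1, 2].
y = [-4, 3]

Wx = [-1×1 + -1×2, 0×1 + 1×2]
   = [-3, 2]
y = Wx + b = [-3 + -1, 2 + 1] = [-4, 3]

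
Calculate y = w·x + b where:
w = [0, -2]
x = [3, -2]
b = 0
y = 4

y = (0)(3) + (-2)(-2) + 0 = 4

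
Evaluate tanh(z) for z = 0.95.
0.7398

tanh(0.95) = (e^(0.95) - e^(-0.95))/(e^(0.95) + e^(-0.95)) = 0.7398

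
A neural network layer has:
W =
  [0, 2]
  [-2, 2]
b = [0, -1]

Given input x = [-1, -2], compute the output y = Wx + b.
y = [-4, -3]

Wx = [0×-1 + 2×-2, -2×-1 + 2×-2]
   = [-4, -2]
y = Wx + b = [-4 + 0, -2 + -1] = [-4, -3]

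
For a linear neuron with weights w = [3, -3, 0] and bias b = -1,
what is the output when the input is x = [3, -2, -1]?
y = 14

y = (3)(3) + (-3)(-2) + (0)(-1) + -1 = 14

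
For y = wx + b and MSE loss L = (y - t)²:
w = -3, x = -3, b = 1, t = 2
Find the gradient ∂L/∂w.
∂L/∂w = -48

y = wx + b = (-3)(-3) + 1 = 10
∂L/∂y = 2(y - t) = 2(10 - 2) = 16
∂y/∂w = x = -3
∂L/∂w = ∂L/∂y · ∂y/∂w = 16 × -3 = -48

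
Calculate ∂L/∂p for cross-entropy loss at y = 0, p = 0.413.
∂L/∂p = 1.704

∂L/∂p = -y/p + (1-y)/(1-p) = 0 + 1/0.587 = 1.704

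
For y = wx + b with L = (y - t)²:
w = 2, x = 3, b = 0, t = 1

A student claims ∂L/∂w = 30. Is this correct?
Correct

y = (2)(3) + 0 = 6
∂L/∂y = 2(y - t) = 2(6 - 1) = 10
∂y/∂w = x = 3
∂L/∂w = 10 × 3 = 30

Claimed value: 30
Correct: The correct gradient is 30.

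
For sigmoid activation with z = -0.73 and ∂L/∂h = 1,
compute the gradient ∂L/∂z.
∂L/∂z = 0.2194

σ(-0.73) = 0.3252
σ'(-0.73) = σ(-0.73)(1 - σ(-0.73)) = 0.3252 × 0.6748 = 0.2194
∂L/∂z = ∂L/∂h · σ'(z) = 1 × 0.2194 = 0.2194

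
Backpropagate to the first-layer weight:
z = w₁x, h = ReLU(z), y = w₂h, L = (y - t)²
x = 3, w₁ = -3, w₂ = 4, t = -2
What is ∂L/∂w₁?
∂L/∂w₁ = 0

Forward pass:
z = w₁x = -3×3 = -9
h = ReLU(-9) = 0
y = w₂h = 4×0 = 0

Backward pass:
∂L/∂y = 2(y - t) = 2(0 - -2) = 4
∂y/∂h = w₂ = 4
∂h/∂z = 0 (ReLU derivative)
∂z/∂w₁ = x = 3

∂L/∂w₁ = 4 × 4 × 0 × 3 = 0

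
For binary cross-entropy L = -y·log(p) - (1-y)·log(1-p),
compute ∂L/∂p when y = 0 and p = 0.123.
∂L/∂p = 1.14

∂L/∂p = -y/p + (1-y)/(1-p) = 0 + 1/0.877 = 1.14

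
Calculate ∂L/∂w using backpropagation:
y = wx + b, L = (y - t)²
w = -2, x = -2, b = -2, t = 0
∂L/∂w = -8

y = wx + b = (-2)(-2) + -2 = 2
∂L/∂y = 2(y - t) = 2(2 - 0) = 4
∂y/∂w = x = -2
∂L/∂w = ∂L/∂y · ∂y/∂w = 4 × -2 = -8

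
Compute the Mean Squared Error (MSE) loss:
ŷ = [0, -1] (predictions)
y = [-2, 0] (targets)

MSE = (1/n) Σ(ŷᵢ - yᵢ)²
MSE = 2.5

MSE = (1/2)((0--2)² + (-1-0)²) = (1/2)(4 + 1) = 2.5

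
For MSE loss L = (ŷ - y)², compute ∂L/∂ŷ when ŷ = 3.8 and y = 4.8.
∂L/∂ŷ = -2.0

∂L/∂ŷ = 2(ŷ - y) = 2(3.8 - 4.8) = 2(-1.0) = -2.0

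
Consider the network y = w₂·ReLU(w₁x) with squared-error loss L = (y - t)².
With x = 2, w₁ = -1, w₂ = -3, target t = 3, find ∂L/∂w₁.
∂L/∂w₁ = 0

Forward pass:
z = w₁x = -1×2 = -2
h = ReLU(-2) = 0
y = w₂h = -3×0 = 0

Backward pass:
∂L/∂y = 2(y - t) = 2(0 - 3) = -6
∂y/∂h = w₂ = -3
∂h/∂z = 0 (ReLU derivative)
∂z/∂w₁ = x = 2

∂L/∂w₁ = -6 × -3 × 0 × 2 = 0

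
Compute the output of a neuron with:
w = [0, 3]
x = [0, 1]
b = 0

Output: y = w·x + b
y = 3

y = (0)(0) + (3)(1) + 0 = 3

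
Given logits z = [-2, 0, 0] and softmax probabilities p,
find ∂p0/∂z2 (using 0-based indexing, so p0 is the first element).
∂p0/∂z2 = -0.02968

p = softmax(z) = [0.06338, 0.4683, 0.4683]
p0 = 0.06338, p2 = 0.4683

∂p0/∂z2 = -p0 × p2 = -0.06338 × 0.4683 = -0.02968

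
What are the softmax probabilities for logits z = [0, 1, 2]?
p = [0.09, 0.2447, 0.6652]

exp(z) = [1, 2.718, 7.389]
Sum = 11.11
p = [0.09, 0.2447, 0.6652]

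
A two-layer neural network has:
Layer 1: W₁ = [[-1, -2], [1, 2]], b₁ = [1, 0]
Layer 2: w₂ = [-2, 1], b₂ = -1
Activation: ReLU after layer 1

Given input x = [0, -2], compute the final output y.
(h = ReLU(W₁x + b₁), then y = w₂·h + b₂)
y = -11

Layer 1 pre-activation: z₁ = [5, -4]
After ReLU: h = [5, 0]
Layer 2 output: y = -2×5 + 1×0 + -1 = -11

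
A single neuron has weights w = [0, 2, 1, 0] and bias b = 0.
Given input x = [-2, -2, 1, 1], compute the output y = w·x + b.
y = -3

y = (0)(-2) + (2)(-2) + (1)(1) + (0)(1) + 0 = -3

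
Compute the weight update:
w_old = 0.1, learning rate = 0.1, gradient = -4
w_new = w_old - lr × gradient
w_new = 0.5

w_new = w - η·∂L/∂w = 0.1 - 0.1×(-4) = 0.1 - (-0.4) = 0.5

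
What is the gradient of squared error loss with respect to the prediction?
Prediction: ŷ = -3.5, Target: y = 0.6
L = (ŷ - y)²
∂L/∂ŷ = -8.2

∂L/∂ŷ = 2(ŷ - y) = 2(-3.5 - 0.6) = 2(-4.1) = -8.2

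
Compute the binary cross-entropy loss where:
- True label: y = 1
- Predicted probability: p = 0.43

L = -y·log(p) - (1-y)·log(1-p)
L = 0.844

L = -1·log(0.43) - 0·log(0.57) = -log(0.43) = 0.844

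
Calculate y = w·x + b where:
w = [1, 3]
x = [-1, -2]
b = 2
y = -5

y = (1)(-1) + (3)(-2) + 2 = -5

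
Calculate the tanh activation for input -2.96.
-0.9946

tanh(-2.96) = (e^(-2.96) - e^(2.96))/(e^(-2.96) + e^(2.96)) = -0.9946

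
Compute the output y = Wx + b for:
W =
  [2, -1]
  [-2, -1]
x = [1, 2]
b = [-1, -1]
y = [-1, -5]

Wx = [2×1 + -1×2, -2×1 + -1×2]
   = [0, -4]
y = Wx + b = [0 + -1, -4 + -1] = [-1, -5]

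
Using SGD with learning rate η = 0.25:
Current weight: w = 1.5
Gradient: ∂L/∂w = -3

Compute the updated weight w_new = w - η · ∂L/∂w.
w_new = 2.25

w_new = w - η·∂L/∂w = 1.5 - 0.25×(-3) = 1.5 - (-0.75) = 2.25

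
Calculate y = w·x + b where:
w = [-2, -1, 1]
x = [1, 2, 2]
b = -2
y = -4

y = (-2)(1) + (-1)(2) + (1)(2) + -2 = -4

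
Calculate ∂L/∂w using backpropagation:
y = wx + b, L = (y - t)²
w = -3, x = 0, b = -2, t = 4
∂L/∂w = 0

y = wx + b = (-3)(0) + -2 = -2
∂L/∂y = 2(y - t) = 2(-2 - 4) = -12
∂y/∂w = x = 0
∂L/∂w = ∂L/∂y · ∂y/∂w = -12 × 0 = 0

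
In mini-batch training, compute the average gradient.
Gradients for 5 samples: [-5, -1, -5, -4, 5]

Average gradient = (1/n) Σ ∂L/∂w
Average gradient = -2

Average = (1/5)(-5 + -1 + -5 + -4 + 5) = -10/5 = -2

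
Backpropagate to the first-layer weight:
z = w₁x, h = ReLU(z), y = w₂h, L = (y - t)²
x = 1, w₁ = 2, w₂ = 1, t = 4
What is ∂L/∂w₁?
∂L/∂w₁ = -4

Forward pass:
z = w₁x = 2×1 = 2
h = ReLU(2) = 2
y = w₂h = 1×2 = 2

Backward pass:
∂L/∂y = 2(y - t) = 2(2 - 4) = -4
∂y/∂h = w₂ = 1
∂h/∂z = 1 (ReLU derivative)
∂z/∂w₁ = x = 1

∂L/∂w₁ = -4 × 1 × 1 × 1 = -4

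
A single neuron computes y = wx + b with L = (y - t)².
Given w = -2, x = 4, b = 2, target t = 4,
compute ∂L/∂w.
∂L/∂w = -80

y = wx + b = (-2)(4) + 2 = -6
∂L/∂y = 2(y - t) = 2(-6 - 4) = -20
∂y/∂w = x = 4
∂L/∂w = ∂L/∂y · ∂y/∂w = -20 × 4 = -80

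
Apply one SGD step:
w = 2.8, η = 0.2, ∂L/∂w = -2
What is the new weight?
w_new = 3.2

w_new = w - η·∂L/∂w = 2.8 - 0.2×(-2) = 2.8 - (-0.4) = 3.2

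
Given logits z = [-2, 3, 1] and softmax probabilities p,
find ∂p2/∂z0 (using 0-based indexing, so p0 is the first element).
∂p2/∂z0 = -0.0006991

p = softmax(z) = [0.0059, 0.8756, 0.1185]
p2 = 0.1185, p0 = 0.0059

∂p2/∂z0 = -p2 × p0 = -0.1185 × 0.0059 = -0.0006991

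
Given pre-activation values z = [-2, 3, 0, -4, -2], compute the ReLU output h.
h = [0, 3, 0, 0, 0]

ReLU applied element-wise: max(0,-2)=0, max(0,3)=3, max(0,0)=0, max(0,-4)=0, max(0,-2)=0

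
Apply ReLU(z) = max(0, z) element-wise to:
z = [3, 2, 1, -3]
h = [3, 2, 1, 0]

ReLU applied element-wise: max(0,3)=3, max(0,2)=2, max(0,1)=1, max(0,-3)=0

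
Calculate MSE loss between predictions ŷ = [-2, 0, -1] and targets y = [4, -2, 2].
MSE = 16.33

MSE = (1/3)((-2-4)² + (0--2)² + (-1-2)²) = (1/3)(36 + 4 + 9) = 16.33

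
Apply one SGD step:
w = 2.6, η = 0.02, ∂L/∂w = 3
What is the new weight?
w_new = 2.54

w_new = w - η·∂L/∂w = 2.6 - 0.02×(3) = 2.6 - (0.06) = 2.54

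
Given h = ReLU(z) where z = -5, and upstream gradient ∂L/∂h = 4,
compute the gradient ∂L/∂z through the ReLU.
∂L/∂z = 0

h = ReLU(-5) = 0
Since z < 0: ∂h/∂z = 0
∂L/∂z = ∂L/∂h · ∂h/∂z = 4 × 0 = 0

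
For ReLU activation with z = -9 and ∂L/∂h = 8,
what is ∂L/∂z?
∂L/∂z = 0

h = ReLU(-9) = 0
Since z < 0: ∂h/∂z = 0
∂L/∂z = ∂L/∂h · ∂h/∂z = 8 × 0 = 0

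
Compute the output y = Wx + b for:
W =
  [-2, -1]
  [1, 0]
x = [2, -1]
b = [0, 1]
y = [-3, 3]

Wx = [-2×2 + -1×-1, 1×2 + 0×-1]
   = [-3, 2]
y = Wx + b = [-3 + 0, 2 + 1] = [-3, 3]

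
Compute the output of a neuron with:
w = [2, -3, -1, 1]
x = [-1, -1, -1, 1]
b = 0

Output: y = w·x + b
y = 3

y = (2)(-1) + (-3)(-1) + (-1)(-1) + (1)(1) + 0 = 3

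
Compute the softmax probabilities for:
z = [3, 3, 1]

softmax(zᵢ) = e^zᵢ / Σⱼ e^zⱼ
p = [0.4683, 0.4683, 0.0634]

exp(z) = [20.09, 20.09, 2.718]
Sum = 42.89
p = [0.4683, 0.4683, 0.0634]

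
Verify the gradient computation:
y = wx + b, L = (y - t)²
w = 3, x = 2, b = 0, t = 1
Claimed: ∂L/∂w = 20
Correct

y = (3)(2) + 0 = 6
∂L/∂y = 2(y - t) = 2(6 - 1) = 10
∂y/∂w = x = 2
∂L/∂w = 10 × 2 = 20

Claimed value: 20
Correct: The correct gradient is 20.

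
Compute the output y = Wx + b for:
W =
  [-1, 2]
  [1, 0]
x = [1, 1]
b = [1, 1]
y = [2, 2]

Wx = [-1×1 + 2×1, 1×1 + 0×1]
   = [1, 1]
y = Wx + b = [1 + 1, 1 + 1] = [2, 2]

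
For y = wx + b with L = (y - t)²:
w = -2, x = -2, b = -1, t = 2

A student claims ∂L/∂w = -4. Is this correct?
Correct

y = (-2)(-2) + -1 = 3
∂L/∂y = 2(y - t) = 2(3 - 2) = 2
∂y/∂w = x = -2
∂L/∂w = 2 × -2 = -4

Claimed value: -4
Correct: The correct gradient is -4.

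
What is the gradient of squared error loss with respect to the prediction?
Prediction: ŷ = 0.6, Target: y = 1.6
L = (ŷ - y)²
∂L/∂ŷ = -2.0

∂L/∂ŷ = 2(ŷ - y) = 2(0.6 - 1.6) = 2(-1.0) = -2.0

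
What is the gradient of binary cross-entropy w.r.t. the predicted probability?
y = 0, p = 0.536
∂L/∂p = 2.155

∂L/∂p = -y/p + (1-y)/(1-p) = 0 + 1/0.464 = 2.155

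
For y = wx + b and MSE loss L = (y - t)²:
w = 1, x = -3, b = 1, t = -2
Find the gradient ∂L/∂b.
∂L/∂b = 0

y = wx + b = (1)(-3) + 1 = -2
∂L/∂y = 2(y - t) = 2(-2 - -2) = 0
∂y/∂b = 1
∂L/∂b = ∂L/∂y · ∂y/∂b = 0 × 1 = 0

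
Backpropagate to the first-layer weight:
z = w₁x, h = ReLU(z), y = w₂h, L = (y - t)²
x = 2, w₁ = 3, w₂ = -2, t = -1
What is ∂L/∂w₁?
∂L/∂w₁ = 88

Forward pass:
z = w₁x = 3×2 = 6
h = ReLU(6) = 6
y = w₂h = -2×6 = -12

Backward pass:
∂L/∂y = 2(y - t) = 2(-12 - -1) = -22
∂y/∂h = w₂ = -2
∂h/∂z = 1 (ReLU derivative)
∂z/∂w₁ = x = 2

∂L/∂w₁ = -22 × -2 × 1 × 2 = 88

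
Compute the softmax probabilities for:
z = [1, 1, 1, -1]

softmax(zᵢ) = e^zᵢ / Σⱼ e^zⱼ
p = [0.3189, 0.3189, 0.3189, 0.0432]

exp(z) = [2.718, 2.718, 2.718, 0.3679]
Sum = 8.523
p = [0.3189, 0.3189, 0.3189, 0.0432]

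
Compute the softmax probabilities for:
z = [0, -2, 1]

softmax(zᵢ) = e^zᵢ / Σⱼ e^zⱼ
p = [0.2595, 0.0351, 0.7054]

exp(z) = [1, 0.1353, 2.718]
Sum = 3.854
p = [0.2595, 0.0351, 0.7054]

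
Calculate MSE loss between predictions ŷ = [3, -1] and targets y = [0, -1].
MSE = 4.5

MSE = (1/2)((3-0)² + (-1--1)²) = (1/2)(9 + 0) = 4.5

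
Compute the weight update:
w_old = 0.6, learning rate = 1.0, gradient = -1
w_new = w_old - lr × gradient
w_new = 1.6

w_new = w - η·∂L/∂w = 0.6 - 1.0×(-1) = 0.6 - (-1) = 1.6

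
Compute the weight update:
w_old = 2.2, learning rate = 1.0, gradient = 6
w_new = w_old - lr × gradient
w_new = -3.8

w_new = w - η·∂L/∂w = 2.2 - 1.0×(6) = 2.2 - (6) = -3.8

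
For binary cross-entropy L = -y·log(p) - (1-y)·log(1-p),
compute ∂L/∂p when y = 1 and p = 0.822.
∂L/∂p = -1.217

∂L/∂p = -y/p + (1-y)/(1-p) = -1/0.822 + 0 = -1.217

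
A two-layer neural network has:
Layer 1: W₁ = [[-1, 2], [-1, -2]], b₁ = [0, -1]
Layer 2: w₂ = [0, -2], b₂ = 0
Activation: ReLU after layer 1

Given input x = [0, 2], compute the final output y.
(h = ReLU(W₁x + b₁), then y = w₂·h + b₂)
y = 0

Layer 1 pre-activation: z₁ = [4, -5]
After ReLU: h = [4, 0]
Layer 2 output: y = 0×4 + -2×0 + 0 = 0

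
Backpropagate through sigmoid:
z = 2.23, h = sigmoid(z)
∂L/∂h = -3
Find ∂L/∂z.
∂L/∂z = -0.263

σ(2.23) = 0.9029
σ'(2.23) = σ(2.23)(1 - σ(2.23)) = 0.9029 × 0.09709 = 0.08766
∂L/∂z = ∂L/∂h · σ'(z) = -3 × 0.08766 = -0.263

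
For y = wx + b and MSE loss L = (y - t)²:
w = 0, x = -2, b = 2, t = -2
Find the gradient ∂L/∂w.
∂L/∂w = -16

y = wx + b = (0)(-2) + 2 = 2
∂L/∂y = 2(y - t) = 2(2 - -2) = 8
∂y/∂w = x = -2
∂L/∂w = ∂L/∂y · ∂y/∂w = 8 × -2 = -16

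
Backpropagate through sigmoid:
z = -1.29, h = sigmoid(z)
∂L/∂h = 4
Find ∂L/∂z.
∂L/∂z = 0.677

σ(-1.29) = 0.2159
σ'(-1.29) = σ(-1.29)(1 - σ(-1.29)) = 0.2159 × 0.7841 = 0.1693
∂L/∂z = ∂L/∂h · σ'(z) = 4 × 0.1693 = 0.677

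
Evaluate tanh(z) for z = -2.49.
-0.9863

tanh(-2.49) = (e^(-2.49) - e^(2.49))/(e^(-2.49) + e^(2.49)) = -0.9863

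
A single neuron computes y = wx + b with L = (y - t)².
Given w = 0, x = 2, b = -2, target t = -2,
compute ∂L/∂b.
∂L/∂b = 0

y = wx + b = (0)(2) + -2 = -2
∂L/∂y = 2(y - t) = 2(-2 - -2) = 0
∂y/∂b = 1
∂L/∂b = ∂L/∂y · ∂y/∂b = 0 × 1 = 0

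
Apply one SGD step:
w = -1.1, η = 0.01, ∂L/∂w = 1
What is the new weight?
w_new = -1.11

w_new = w - η·∂L/∂w = -1.1 - 0.01×(1) = -1.1 - (0.01) = -1.11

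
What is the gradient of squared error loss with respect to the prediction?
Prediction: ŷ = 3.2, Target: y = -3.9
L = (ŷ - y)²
∂L/∂ŷ = 14.2

∂L/∂ŷ = 2(ŷ - y) = 2(3.2 - -3.9) = 2(7.1) = 14.2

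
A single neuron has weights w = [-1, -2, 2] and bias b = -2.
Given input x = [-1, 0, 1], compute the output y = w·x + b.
y = 1

y = (-1)(-1) + (-2)(0) + (2)(1) + -2 = 1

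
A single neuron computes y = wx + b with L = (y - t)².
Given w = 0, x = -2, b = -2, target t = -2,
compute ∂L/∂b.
∂L/∂b = 0

y = wx + b = (0)(-2) + -2 = -2
∂L/∂y = 2(y - t) = 2(-2 - -2) = 0
∂y/∂b = 1
∂L/∂b = ∂L/∂y · ∂y/∂b = 0 × 1 = 0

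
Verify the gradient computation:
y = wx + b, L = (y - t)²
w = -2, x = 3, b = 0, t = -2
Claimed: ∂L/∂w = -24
Correct

y = (-2)(3) + 0 = -6
∂L/∂y = 2(y - t) = 2(-6 - -2) = -8
∂y/∂w = x = 3
∂L/∂w = -8 × 3 = -24

Claimed value: -24
Correct: The correct gradient is -24.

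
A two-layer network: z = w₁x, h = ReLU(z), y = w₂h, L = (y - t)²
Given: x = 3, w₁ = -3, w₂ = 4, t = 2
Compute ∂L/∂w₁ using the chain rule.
∂L/∂w₁ = 0

Forward pass:
z = w₁x = -3×3 = -9
h = ReLU(-9) = 0
y = w₂h = 4×0 = 0

Backward pass:
∂L/∂y = 2(y - t) = 2(0 - 2) = -4
∂y/∂h = w₂ = 4
∂h/∂z = 0 (ReLU derivative)
∂z/∂w₁ = x = 3

∂L/∂w₁ = -4 × 4 × 0 × 3 = 0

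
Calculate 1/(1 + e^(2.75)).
0.06009

sigmoid(-2.75) = 1/(1 + e^(2.75)) = 1/(1 + 15.64) = 0.06009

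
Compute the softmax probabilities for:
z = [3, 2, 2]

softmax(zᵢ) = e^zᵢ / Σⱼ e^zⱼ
p = [0.5761, 0.2119, 0.2119]

exp(z) = [20.09, 7.389, 7.389]
Sum = 34.86
p = [0.5761, 0.2119, 0.2119]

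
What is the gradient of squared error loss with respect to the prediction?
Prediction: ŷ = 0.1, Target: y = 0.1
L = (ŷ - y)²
∂L/∂ŷ = 0.0

∂L/∂ŷ = 2(ŷ - y) = 2(0.1 - 0.1) = 2(0.0) = 0.0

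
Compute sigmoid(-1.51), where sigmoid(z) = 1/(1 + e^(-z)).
0.1809

sigmoid(-1.51) = 1/(1 + e^(1.51)) = 1/(1 + 4.527) = 0.1809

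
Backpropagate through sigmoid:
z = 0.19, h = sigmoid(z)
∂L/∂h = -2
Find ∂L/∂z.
∂L/∂z = -0.4955

σ(0.19) = 0.5474
σ'(0.19) = σ(0.19)(1 - σ(0.19)) = 0.5474 × 0.4526 = 0.2478
∂L/∂z = ∂L/∂h · σ'(z) = -2 × 0.2478 = -0.4955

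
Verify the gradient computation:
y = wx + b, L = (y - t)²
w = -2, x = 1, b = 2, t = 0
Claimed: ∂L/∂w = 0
Correct

y = (-2)(1) + 2 = 0
∂L/∂y = 2(y - t) = 2(0 - 0) = 0
∂y/∂w = x = 1
∂L/∂w = 0 × 1 = 0

Claimed value: 0
Correct: The correct gradient is 0.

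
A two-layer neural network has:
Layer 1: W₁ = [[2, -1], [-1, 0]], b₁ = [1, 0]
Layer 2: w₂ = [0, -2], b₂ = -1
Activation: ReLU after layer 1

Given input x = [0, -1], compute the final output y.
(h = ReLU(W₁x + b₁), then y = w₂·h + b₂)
y = -1

Layer 1 pre-activation: z₁ = [2, 0]
After ReLU: h = [2, 0]
Layer 2 output: y = 0×2 + -2×0 + -1 = -1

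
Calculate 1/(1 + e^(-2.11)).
0.8919

sigmoid(2.11) = 1/(1 + e^(-2.11)) = 1/(1 + 0.1212) = 0.8919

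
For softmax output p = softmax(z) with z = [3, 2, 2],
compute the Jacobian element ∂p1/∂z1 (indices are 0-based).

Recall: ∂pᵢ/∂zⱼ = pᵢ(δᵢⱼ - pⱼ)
∂p1/∂z1 = 0.167

p = softmax(z) = [0.5761, 0.2119, 0.2119]
p1 = 0.2119

∂p1/∂z1 = p1(1 - p1) = 0.2119 × (1 - 0.2119) = 0.167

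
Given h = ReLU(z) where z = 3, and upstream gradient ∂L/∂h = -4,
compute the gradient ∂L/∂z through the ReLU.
∂L/∂z = -4

h = ReLU(3) = 3
Since z > 0: ∂h/∂z = 1
∂L/∂z = ∂L/∂h · ∂h/∂z = -4 × 1 = -4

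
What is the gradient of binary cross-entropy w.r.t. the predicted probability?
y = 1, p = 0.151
∂L/∂p = -6.623

∂L/∂p = -y/p + (1-y)/(1-p) = -1/0.151 + 0 = -6.623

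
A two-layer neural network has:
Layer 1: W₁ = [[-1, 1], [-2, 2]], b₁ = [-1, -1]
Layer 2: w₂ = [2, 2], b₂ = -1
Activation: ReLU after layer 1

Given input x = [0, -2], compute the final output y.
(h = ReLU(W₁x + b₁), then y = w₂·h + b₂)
y = -1

Layer 1 pre-activation: z₁ = [-3, -5]
After ReLU: h = [0, 0]
Layer 2 output: y = 2×0 + 2×0 + -1 = -1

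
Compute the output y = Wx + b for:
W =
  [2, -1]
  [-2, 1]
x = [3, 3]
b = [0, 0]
y = [3, -3]

Wx = [2×3 + -1×3, -2×3 + 1×3]
   = [3, -3]
y = Wx + b = [3 + 0, -3 + 0] = [3, -3]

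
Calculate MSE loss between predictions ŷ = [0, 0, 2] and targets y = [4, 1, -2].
MSE = 11

MSE = (1/3)((0-4)² + (0-1)² + (2--2)²) = (1/3)(16 + 1 + 16) = 11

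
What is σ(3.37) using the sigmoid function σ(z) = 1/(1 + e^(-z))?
0.9668

sigmoid(3.37) = 1/(1 + e^(-3.37)) = 1/(1 + 0.03439) = 0.9668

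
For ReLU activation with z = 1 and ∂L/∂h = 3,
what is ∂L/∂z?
∂L/∂z = 3

h = ReLU(1) = 1
Since z > 0: ∂h/∂z = 1
∂L/∂z = ∂L/∂h · ∂h/∂z = 3 × 1 = 3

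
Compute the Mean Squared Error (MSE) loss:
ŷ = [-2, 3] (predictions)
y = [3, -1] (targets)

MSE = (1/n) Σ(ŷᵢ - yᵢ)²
MSE = 20.5

MSE = (1/2)((-2-3)² + (3--1)²) = (1/2)(25 + 16) = 20.5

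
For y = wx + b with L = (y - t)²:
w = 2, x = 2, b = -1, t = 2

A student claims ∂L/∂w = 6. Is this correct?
Incorrect

y = (2)(2) + -1 = 3
∂L/∂y = 2(y - t) = 2(3 - 2) = 2
∂y/∂w = x = 2
∂L/∂w = 2 × 2 = 4

Claimed value: 6
Incorrect: The correct gradient is 4.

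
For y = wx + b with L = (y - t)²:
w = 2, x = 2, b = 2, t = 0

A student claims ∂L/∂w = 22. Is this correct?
Incorrect

y = (2)(2) + 2 = 6
∂L/∂y = 2(y - t) = 2(6 - 0) = 12
∂y/∂w = x = 2
∂L/∂w = 12 × 2 = 24

Claimed value: 22
Incorrect: The correct gradient is 24.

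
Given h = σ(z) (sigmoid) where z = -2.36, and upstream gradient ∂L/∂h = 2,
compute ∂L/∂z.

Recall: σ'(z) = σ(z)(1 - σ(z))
∂L/∂z = 0.1577

σ(-2.36) = 0.08627
σ'(-2.36) = σ(-2.36)(1 - σ(-2.36)) = 0.08627 × 0.9137 = 0.07883
∂L/∂z = ∂L/∂h · σ'(z) = 2 × 0.07883 = 0.1577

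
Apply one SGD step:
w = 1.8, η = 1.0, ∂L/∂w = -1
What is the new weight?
w_new = 2.8

w_new = w - η·∂L/∂w = 1.8 - 1.0×(-1) = 1.8 - (-1) = 2.8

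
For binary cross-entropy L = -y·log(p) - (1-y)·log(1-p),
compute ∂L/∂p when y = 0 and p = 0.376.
∂L/∂p = 1.603

∂L/∂p = -y/p + (1-y)/(1-p) = 0 + 1/0.624 = 1.603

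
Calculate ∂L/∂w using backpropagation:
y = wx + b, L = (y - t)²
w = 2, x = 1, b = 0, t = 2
∂L/∂w = 0

y = wx + b = (2)(1) + 0 = 2
∂L/∂y = 2(y - t) = 2(2 - 2) = 0
∂y/∂w = x = 1
∂L/∂w = ∂L/∂y · ∂y/∂w = 0 × 1 = 0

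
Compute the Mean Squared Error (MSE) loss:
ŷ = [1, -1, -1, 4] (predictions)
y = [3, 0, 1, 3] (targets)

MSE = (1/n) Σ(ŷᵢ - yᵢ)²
MSE = 2.5

MSE = (1/4)((1-3)² + (-1-0)² + (-1-1)² + (4-3)²) = (1/4)(4 + 1 + 4 + 1) = 2.5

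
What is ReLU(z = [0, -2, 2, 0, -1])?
h = [0, 0, 2, 0, 0]

ReLU applied element-wise: max(0,0)=0, max(0,-2)=0, max(0,2)=2, max(0,0)=0, max(0,-1)=0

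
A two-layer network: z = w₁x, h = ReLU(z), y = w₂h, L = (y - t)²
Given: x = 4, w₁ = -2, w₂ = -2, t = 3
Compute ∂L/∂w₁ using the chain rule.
∂L/∂w₁ = 0

Forward pass:
z = w₁x = -2×4 = -8
h = ReLU(-8) = 0
y = w₂h = -2×0 = 0

Backward pass:
∂L/∂y = 2(y - t) = 2(0 - 3) = -6
∂y/∂h = w₂ = -2
∂h/∂z = 0 (ReLU derivative)
∂z/∂w₁ = x = 4

∂L/∂w₁ = -6 × -2 × 0 × 4 = 0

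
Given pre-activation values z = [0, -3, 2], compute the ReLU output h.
h = [0, 0, 2]

ReLU applied element-wise: max(0,0)=0, max(0,-3)=0, max(0,2)=2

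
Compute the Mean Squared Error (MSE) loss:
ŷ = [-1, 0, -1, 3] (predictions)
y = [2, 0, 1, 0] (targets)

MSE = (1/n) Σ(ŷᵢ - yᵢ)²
MSE = 5.5

MSE = (1/4)((-1-2)² + (0-0)² + (-1-1)² + (3-0)²) = (1/4)(9 + 0 + 4 + 9) = 5.5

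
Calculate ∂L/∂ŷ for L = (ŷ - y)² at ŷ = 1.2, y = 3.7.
∂L/∂ŷ = -5.0

∂L/∂ŷ = 2(ŷ - y) = 2(1.2 - 3.7) = 2(-2.5) = -5.0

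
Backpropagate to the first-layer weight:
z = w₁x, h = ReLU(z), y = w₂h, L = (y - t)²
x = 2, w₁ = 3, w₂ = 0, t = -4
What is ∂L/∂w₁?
∂L/∂w₁ = 0

Forward pass:
z = w₁x = 3×2 = 6
h = ReLU(6) = 6
y = w₂h = 0×6 = 0

Backward pass:
∂L/∂y = 2(y - t) = 2(0 - -4) = 8
∂y/∂h = w₂ = 0
∂h/∂z = 1 (ReLU derivative)
∂z/∂w₁ = x = 2

∂L/∂w₁ = 8 × 0 × 1 × 2 = 0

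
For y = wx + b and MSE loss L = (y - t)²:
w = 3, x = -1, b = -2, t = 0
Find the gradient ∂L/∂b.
∂L/∂b = -10

y = wx + b = (3)(-1) + -2 = -5
∂L/∂y = 2(y - t) = 2(-5 - 0) = -10
∂y/∂b = 1
∂L/∂b = ∂L/∂y · ∂y/∂b = -10 × 1 = -10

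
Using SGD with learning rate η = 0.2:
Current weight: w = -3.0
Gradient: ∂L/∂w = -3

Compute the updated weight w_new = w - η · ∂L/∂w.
w_new = -2.4

w_new = w - η·∂L/∂w = -3.0 - 0.2×(-3) = -3.0 - (-0.6) = -2.4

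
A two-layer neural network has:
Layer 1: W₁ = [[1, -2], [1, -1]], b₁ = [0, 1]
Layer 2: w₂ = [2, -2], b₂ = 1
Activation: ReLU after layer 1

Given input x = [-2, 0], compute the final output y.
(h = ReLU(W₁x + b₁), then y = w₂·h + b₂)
y = 1

Layer 1 pre-activation: z₁ = [-2, -1]
After ReLU: h = [0, 0]
Layer 2 output: y = 2×0 + -2×0 + 1 = 1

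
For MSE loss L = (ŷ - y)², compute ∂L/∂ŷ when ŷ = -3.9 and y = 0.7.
∂L/∂ŷ = -9.2

∂L/∂ŷ = 2(ŷ - y) = 2(-3.9 - 0.7) = 2(-4.6) = -9.2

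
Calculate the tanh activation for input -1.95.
-0.9603

tanh(-1.95) = (e^(-1.95) - e^(1.95))/(e^(-1.95) + e^(1.95)) = -0.9603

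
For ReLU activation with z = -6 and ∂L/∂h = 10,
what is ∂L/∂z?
∂L/∂z = 0

h = ReLU(-6) = 0
Since z < 0: ∂h/∂z = 0
∂L/∂z = ∂L/∂h · ∂h/∂z = 10 × 0 = 0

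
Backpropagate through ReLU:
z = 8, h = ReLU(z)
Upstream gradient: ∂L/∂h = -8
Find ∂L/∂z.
∂L/∂z = -8

h = ReLU(8) = 8
Since z > 0: ∂h/∂z = 1
∂L/∂z = ∂L/∂h · ∂h/∂z = -8 × 1 = -8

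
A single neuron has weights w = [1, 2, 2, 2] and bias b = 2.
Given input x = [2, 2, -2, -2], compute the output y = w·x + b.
y = 0

y = (1)(2) + (2)(2) + (2)(-2) + (2)(-2) + 2 = 0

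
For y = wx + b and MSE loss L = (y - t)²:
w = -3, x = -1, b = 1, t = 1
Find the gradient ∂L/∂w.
∂L/∂w = -6

y = wx + b = (-3)(-1) + 1 = 4
∂L/∂y = 2(y - t) = 2(4 - 1) = 6
∂y/∂w = x = -1
∂L/∂w = ∂L/∂y · ∂y/∂w = 6 × -1 = -6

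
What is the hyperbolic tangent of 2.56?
0.9881

tanh(2.56) = (e^(2.56) - e^(-2.56))/(e^(2.56) + e^(-2.56)) = 0.9881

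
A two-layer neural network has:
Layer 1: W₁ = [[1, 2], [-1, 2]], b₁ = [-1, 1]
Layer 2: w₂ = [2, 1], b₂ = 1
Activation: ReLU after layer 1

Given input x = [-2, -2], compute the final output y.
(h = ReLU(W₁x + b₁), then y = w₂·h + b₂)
y = 1

Layer 1 pre-activation: z₁ = [-7, -1]
After ReLU: h = [0, 0]
Layer 2 output: y = 2×0 + 1×0 + 1 = 1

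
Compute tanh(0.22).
0.2165

tanh(0.22) = (e^(0.22) - e^(-0.22))/(e^(0.22) + e^(-0.22)) = 0.2165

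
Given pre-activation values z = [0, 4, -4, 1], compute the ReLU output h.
h = [0, 4, 0, 1]

ReLU applied element-wise: max(0,0)=0, max(0,4)=4, max(0,-4)=0, max(0,1)=1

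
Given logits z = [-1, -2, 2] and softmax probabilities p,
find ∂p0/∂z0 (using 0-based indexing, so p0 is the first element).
∂p0/∂z0 = 0.04444

p = softmax(z) = [0.04661, 0.01715, 0.9362]
p0 = 0.04661

∂p0/∂z0 = p0(1 - p0) = 0.04661 × (1 - 0.04661) = 0.04444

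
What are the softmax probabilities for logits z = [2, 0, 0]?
p = [0.787, 0.1065, 0.1065]

exp(z) = [7.389, 1, 1]
Sum = 9.389
p = [0.787, 0.1065, 0.1065]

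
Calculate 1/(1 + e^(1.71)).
0.1532

sigmoid(-1.71) = 1/(1 + e^(1.71)) = 1/(1 + 5.529) = 0.1532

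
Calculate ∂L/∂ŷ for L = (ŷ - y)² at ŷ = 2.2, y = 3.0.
∂L/∂ŷ = -1.6

∂L/∂ŷ = 2(ŷ - y) = 2(2.2 - 3.0) = 2(-0.8) = -1.6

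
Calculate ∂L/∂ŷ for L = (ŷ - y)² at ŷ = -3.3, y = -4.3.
∂L/∂ŷ = 2.0

∂L/∂ŷ = 2(ŷ - y) = 2(-3.3 - -4.3) = 2(1.0) = 2.0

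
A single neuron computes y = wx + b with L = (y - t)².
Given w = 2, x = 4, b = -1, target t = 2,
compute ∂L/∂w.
∂L/∂w = 40

y = wx + b = (2)(4) + -1 = 7
∂L/∂y = 2(y - t) = 2(7 - 2) = 10
∂y/∂w = x = 4
∂L/∂w = ∂L/∂y · ∂y/∂w = 10 × 4 = 40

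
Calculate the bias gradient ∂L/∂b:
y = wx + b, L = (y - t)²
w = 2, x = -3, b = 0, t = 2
∂L/∂b = -16

y = wx + b = (2)(-3) + 0 = -6
∂L/∂y = 2(y - t) = 2(-6 - 2) = -16
∂y/∂b = 1
∂L/∂b = ∂L/∂y · ∂y/∂b = -16 × 1 = -16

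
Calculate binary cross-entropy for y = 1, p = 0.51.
L = 0.6733

L = -1·log(0.51) - 0·log(0.49) = -log(0.51) = 0.6733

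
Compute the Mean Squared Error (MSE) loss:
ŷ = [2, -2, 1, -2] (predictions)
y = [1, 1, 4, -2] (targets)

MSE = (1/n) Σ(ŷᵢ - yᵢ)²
MSE = 4.75

MSE = (1/4)((2-1)² + (-2-1)² + (1-4)² + (-2--2)²) = (1/4)(1 + 9 + 9 + 0) = 4.75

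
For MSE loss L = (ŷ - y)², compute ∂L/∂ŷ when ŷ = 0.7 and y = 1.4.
∂L/∂ŷ = -1.4

∂L/∂ŷ = 2(ŷ - y) = 2(0.7 - 1.4) = 2(-0.7) = -1.4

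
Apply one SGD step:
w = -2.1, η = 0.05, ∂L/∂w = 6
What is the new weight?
w_new = -2.4

w_new = w - η·∂L/∂w = -2.1 - 0.05×(6) = -2.1 - (0.3) = -2.4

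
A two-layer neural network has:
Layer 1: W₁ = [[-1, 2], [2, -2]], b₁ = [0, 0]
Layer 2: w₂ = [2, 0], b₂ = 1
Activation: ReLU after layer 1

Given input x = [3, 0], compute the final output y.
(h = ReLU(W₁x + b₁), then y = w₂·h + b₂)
y = 1

Layer 1 pre-activation: z₁ = [-3, 6]
After ReLU: h = [0, 6]
Layer 2 output: y = 2×0 + 0×6 + 1 = 1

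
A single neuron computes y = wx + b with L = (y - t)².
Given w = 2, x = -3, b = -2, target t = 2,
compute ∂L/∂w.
∂L/∂w = 60

y = wx + b = (2)(-3) + -2 = -8
∂L/∂y = 2(y - t) = 2(-8 - 2) = -20
∂y/∂w = x = -3
∂L/∂w = ∂L/∂y · ∂y/∂w = -20 × -3 = 60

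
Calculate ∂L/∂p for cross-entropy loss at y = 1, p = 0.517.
∂L/∂p = -1.934

∂L/∂p = -y/p + (1-y)/(1-p) = -1/0.517 + 0 = -1.934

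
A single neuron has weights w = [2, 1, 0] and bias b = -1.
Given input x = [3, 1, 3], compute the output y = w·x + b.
y = 6

y = (2)(3) + (1)(1) + (0)(3) + -1 = 6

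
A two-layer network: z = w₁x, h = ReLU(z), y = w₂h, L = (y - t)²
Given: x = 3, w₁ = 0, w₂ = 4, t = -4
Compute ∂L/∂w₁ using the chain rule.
∂L/∂w₁ = 0

Forward pass:
z = w₁x = 0×3 = 0
h = ReLU(0) = 0
y = w₂h = 4×0 = 0

Backward pass:
∂L/∂y = 2(y - t) = 2(0 - -4) = 8
∂y/∂h = w₂ = 4
∂h/∂z = 0 (ReLU derivative)
∂z/∂w₁ = x = 3

∂L/∂w₁ = 8 × 4 × 0 × 3 = 0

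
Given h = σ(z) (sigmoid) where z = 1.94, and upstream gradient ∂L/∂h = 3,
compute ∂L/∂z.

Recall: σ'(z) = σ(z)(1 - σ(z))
∂L/∂z = 0.3296

σ(1.94) = 0.8744
σ'(1.94) = σ(1.94)(1 - σ(1.94)) = 0.8744 × 0.1256 = 0.1099
∂L/∂z = ∂L/∂h · σ'(z) = 3 × 0.1099 = 0.3296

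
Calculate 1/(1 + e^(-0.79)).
0.6878

sigmoid(0.79) = 1/(1 + e^(-0.79)) = 1/(1 + 0.4538) = 0.6878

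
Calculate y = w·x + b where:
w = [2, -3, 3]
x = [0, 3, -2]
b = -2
y = -17

y = (2)(0) + (-3)(3) + (3)(-2) + -2 = -17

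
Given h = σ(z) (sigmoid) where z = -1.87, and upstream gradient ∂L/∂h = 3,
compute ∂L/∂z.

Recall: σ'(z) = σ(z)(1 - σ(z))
∂L/∂z = 0.3471

σ(-1.87) = 0.1335
σ'(-1.87) = σ(-1.87)(1 - σ(-1.87)) = 0.1335 × 0.8665 = 0.1157
∂L/∂z = ∂L/∂h · σ'(z) = 3 × 0.1157 = 0.3471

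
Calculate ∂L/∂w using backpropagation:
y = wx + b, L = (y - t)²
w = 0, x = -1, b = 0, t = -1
∂L/∂w = -2

y = wx + b = (0)(-1) + 0 = 0
∂L/∂y = 2(y - t) = 2(0 - -1) = 2
∂y/∂w = x = -1
∂L/∂w = ∂L/∂y · ∂y/∂w = 2 × -1 = -2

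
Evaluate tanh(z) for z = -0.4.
-0.3799

tanh(-0.4) = (e^(-0.4) - e^(0.4))/(e^(-0.4) + e^(0.4)) = -0.3799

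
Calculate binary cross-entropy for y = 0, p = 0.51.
L = 0.7133

L = -0·log(0.51) - 1·log(0.49) = -log(0.49) = 0.7133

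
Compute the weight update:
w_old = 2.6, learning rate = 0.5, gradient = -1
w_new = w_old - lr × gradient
w_new = 3.1

w_new = w - η·∂L/∂w = 2.6 - 0.5×(-1) = 2.6 - (-0.5) = 3.1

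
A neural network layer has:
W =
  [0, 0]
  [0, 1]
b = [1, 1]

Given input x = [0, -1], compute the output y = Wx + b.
y = [1, 0]

Wx = [0×0 + 0×-1, 0×0 + 1×-1]
   = [0, -1]
y = Wx + b = [0 + 1, -1 + 1] = [1, 0]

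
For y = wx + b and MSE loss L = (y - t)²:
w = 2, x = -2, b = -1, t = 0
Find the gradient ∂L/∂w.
∂L/∂w = 20

y = wx + b = (2)(-2) + -1 = -5
∂L/∂y = 2(y - t) = 2(-5 - 0) = -10
∂y/∂w = x = -2
∂L/∂w = ∂L/∂y · ∂y/∂w = -10 × -2 = 20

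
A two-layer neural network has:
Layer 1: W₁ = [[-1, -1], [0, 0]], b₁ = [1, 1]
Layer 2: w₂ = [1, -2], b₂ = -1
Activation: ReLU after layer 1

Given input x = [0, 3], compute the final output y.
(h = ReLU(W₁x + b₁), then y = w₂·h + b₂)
y = -3

Layer 1 pre-activation: z₁ = [-2, 1]
After ReLU: h = [0, 1]
Layer 2 output: y = 1×0 + -2×1 + -1 = -3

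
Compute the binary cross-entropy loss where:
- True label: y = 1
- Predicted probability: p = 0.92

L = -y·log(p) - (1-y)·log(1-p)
L = 0.08338

L = -1·log(0.92) - 0·log(0.08) = -log(0.92) = 0.08338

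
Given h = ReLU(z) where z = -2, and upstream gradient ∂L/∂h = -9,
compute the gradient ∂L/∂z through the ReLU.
∂L/∂z = 0

h = ReLU(-2) = 0
Since z < 0: ∂h/∂z = 0
∂L/∂z = ∂L/∂h · ∂h/∂z = -9 × 0 = 0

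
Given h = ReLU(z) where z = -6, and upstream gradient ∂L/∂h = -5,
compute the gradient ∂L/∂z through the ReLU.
∂L/∂z = 0

h = ReLU(-6) = 0
Since z < 0: ∂h/∂z = 0
∂L/∂z = ∂L/∂h · ∂h/∂z = -5 × 0 = 0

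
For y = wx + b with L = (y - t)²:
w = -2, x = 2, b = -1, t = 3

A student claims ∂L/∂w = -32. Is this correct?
Correct

y = (-2)(2) + -1 = -5
∂L/∂y = 2(y - t) = 2(-5 - 3) = -16
∂y/∂w = x = 2
∂L/∂w = -16 × 2 = -32

Claimed value: -32
Correct: The correct gradient is -32.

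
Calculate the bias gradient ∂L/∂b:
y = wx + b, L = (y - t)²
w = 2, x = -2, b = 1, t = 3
∂L/∂b = -12

y = wx + b = (2)(-2) + 1 = -3
∂L/∂y = 2(y - t) = 2(-3 - 3) = -12
∂y/∂b = 1
∂L/∂b = ∂L/∂y · ∂y/∂b = -12 × 1 = -12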